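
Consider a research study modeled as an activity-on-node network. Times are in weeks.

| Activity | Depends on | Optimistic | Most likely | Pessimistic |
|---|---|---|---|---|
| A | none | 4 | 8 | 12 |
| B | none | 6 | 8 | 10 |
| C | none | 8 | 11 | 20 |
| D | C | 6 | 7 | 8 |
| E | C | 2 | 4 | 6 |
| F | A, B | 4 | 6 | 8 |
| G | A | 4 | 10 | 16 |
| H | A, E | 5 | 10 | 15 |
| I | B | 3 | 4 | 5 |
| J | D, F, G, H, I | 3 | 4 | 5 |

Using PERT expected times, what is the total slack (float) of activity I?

14 weeks

te_A = (4 + 4·8 + 12)/6 = 48/6 = 8
te_B = (6 + 4·8 + 10)/6 = 48/6 = 8
te_C = (8 + 4·11 + 20)/6 = 72/6 = 12
te_D = (6 + 4·7 + 8)/6 = 42/6 = 7
te_E = (2 + 4·4 + 6)/6 = 24/6 = 4
te_F = (4 + 4·6 + 8)/6 = 36/6 = 6
te_G = (4 + 4·10 + 16)/6 = 60/6 = 10
te_H = (5 + 4·10 + 15)/6 = 60/6 = 10
te_I = (3 + 4·4 + 5)/6 = 24/6 = 4
te_J = (3 + 4·4 + 5)/6 = 24/6 = 4

Forward pass:
ES_A = 0; EF_A = 8
ES_B = 0; EF_B = 8
ES_C = 0; EF_C = 12
ES_D = 12; EF_D = 12+7 = 19
ES_E = 12; EF_E = 12+4 = 16
ES_F = max(EF_A=8, EF_B=8) = 8; EF_F = 8+6 = 14
ES_G = 8; EF_G = 8+10 = 18
ES_H = max(EF_A=8, EF_E=16) = 16; EF_H = 16+10 = 26
ES_I = 8; EF_I = 8+4 = 12
ES_J = max(EF_D=19, EF_F=14, EF_G=18, EF_H=26, EF_I=12) = 26; EF_J = 26+4 = 30
Expected project duration μ = 30 weeks. Critical path: C → E → H → J.

Backward pass:
LF_J = 30; LS_J = 30−4 = 26
LF_I = LS_J = 26; LS_I = 26−4 = 22
LF_H = LS_J = 26; LS_H = 26−10 = 16
LF_G = LS_J = 26; LS_G = 26−10 = 16
LF_F = LS_J = 26; LS_F = 26−6 = 20
LF_E = LS_H = 16; LS_E = 16−4 = 12
LF_D = LS_J = 26; LS_D = 26−7 = 19
LF_C = min(LS_D=19, LS_E=12) = 12; LS_C = 12−12 = 0
LF_B = min(LS_F=20, LS_I=22) = 20; LS_B = 20−8 = 12
LF_A = min(LS_F=20, LS_G=16, LS_H=16) = 16; LS_A = 16−8 = 8
Slack_I = LS_I − ES_I = 22 − 8 = 14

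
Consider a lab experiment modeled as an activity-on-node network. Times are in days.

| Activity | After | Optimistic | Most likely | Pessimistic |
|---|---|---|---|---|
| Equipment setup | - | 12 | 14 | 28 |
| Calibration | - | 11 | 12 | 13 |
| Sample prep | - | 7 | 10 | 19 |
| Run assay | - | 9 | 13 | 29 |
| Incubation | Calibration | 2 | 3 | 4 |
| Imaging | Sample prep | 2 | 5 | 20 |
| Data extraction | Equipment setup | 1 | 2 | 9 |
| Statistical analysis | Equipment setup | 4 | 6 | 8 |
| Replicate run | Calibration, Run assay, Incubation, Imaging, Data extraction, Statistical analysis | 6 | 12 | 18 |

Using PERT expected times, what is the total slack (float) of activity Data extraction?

te_Equipment setup = (12 + 4·14 + 28)/6 = 96/6 = 16
te_Calibration = (11 + 4·12 + 13)/6 = 72/6 = 12
te_Sample prep = (7 + 4·10 + 19)/6 = 66/6 = 11
te_Run assay = (9 + 4·13 + 29)/6 = 90/6 = 15
te_Incubation = (2 + 4·3 + 4)/6 = 18/6 = 3
te_Imaging = (2 + 4·5 + 20)/6 = 42/6 = 7
te_Data extraction = (1 + 4·2 + 9)/6 = 18/6 = 3
te_Statistical analysis = (4 + 4·6 + 8)/6 = 36/6 = 6
te_Replicate run = (6 + 4·12 + 18)/6 = 72/6 = 12

Forward pass:
ES_Equipment setup = 0; EF_Equipment setup = 16
ES_Calibration = 0; EF_Calibration = 12
ES_Sample prep = 0; EF_Sample prep = 11
ES_Run assay = 0; EF_Run assay = 15
ES_Incubation = 12; EF_Incubation = 12+3 = 15
ES_Imaging = 11; EF_Imaging = 11+7 = 18
ES_Data extraction = 16; EF_Data extraction = 16+3 = 19
ES_Statistical analysis = 16; EF_Statistical analysis = 16+6 = 22
ES_Replicate run = max(EF_Calibration=12, EF_Run assay=15, EF_Incubation=15, EF_Imaging=18, EF_Data extraction=19, EF_Statistical analysis=22) = 22; EF_Replicate run = 22+12 = 34
Expected project duration μ = 34 days. Critical path: Equipment setup → Statistical analysis → Replicate run.

Backward pass:
LF_Replicate run = 34; LS_Replicate run = 34−12 = 22
LF_Statistical analysis = LS_Replicate run = 22; LS_Statistical analysis = 22−6 = 16
LF_Data extraction = LS_Replicate run = 22; LS_Data extraction = 22−3 = 19
LF_Imaging = LS_Replicate run = 22; LS_Imaging = 22−7 = 15
LF_Incubation = LS_Replicate run = 22; LS_Incubation = 22−3 = 19
LF_Run assay = LS_Replicate run = 22; LS_Run assay = 22−15 = 7
LF_Sample prep = LS_Imaging = 15; LS_Sample prep = 15−11 = 4
LF_Calibration = min(LS_Incubation=19, LS_Replicate run=22) = 19; LS_Calibration = 19−12 = 7
LF_Equipment setup = min(LS_Data extraction=19, LS_Statistical analysis=16) = 16; LS_Equipment setup = 16−16 = 0
Slack_Data extraction = LS_Data extraction − ES_Data extraction = 19 − 16 = 3

3 days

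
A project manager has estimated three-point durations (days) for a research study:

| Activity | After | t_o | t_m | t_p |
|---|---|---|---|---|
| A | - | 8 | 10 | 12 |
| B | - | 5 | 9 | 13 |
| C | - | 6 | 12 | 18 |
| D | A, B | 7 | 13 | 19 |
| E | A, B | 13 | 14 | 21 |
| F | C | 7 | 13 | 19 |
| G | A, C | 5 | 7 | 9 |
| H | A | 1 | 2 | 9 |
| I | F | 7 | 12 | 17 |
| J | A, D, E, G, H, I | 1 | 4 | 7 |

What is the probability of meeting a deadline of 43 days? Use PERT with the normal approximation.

0.720

te_A = (8 + 4·10 + 12)/6 = 60/6 = 10; σ²_A = ((12−8)/6)² = 0.444
te_B = (5 + 4·9 + 13)/6 = 54/6 = 9; σ²_B = ((13−5)/6)² = 1.778
te_C = (6 + 4·12 + 18)/6 = 72/6 = 12; σ²_C = ((18−6)/6)² = 4.000
te_D = (7 + 4·13 + 19)/6 = 78/6 = 13; σ²_D = ((19−7)/6)² = 4.000
te_E = (13 + 4·14 + 21)/6 = 90/6 = 15; σ²_E = ((21−13)/6)² = 1.778
te_F = (7 + 4·13 + 19)/6 = 78/6 = 13; σ²_F = ((19−7)/6)² = 4.000
te_G = (5 + 4·7 + 9)/6 = 42/6 = 7; σ²_G = ((9−5)/6)² = 0.444
te_H = (1 + 4·2 + 9)/6 = 18/6 = 3; σ²_H = ((9−1)/6)² = 1.778
te_I = (7 + 4·12 + 17)/6 = 72/6 = 12; σ²_I = ((17−7)/6)² = 2.778
te_J = (1 + 4·4 + 7)/6 = 24/6 = 4; σ²_J = ((7−1)/6)² = 1.000

Forward pass:
ES_A = 0; EF_A = 10
ES_B = 0; EF_B = 9
ES_C = 0; EF_C = 12
ES_D = max(EF_A=10, EF_B=9) = 10; EF_D = 10+13 = 23
ES_E = max(EF_A=10, EF_B=9) = 10; EF_E = 10+15 = 25
ES_F = 12; EF_F = 12+13 = 25
ES_G = max(EF_A=10, EF_C=12) = 12; EF_G = 12+7 = 19
ES_H = 10; EF_H = 10+3 = 13
ES_I = 25; EF_I = 25+12 = 37
ES_J = max(EF_A=10, EF_D=23, EF_E=25, EF_G=19, EF_H=13, EF_I=37) = 37; EF_J = 37+4 = 41
Expected project duration μ = 41 days. Critical path: C → F → I → J.

Variance along critical path = 4.000 + 4.000 + 2.778 + 1.000 = 11.778; σ = √11.778 = 3.432 days.
Z = (43 − 41) / 3.432 = 0.583
P(T ≤ 43) = Φ(0.583) ≈ 0.720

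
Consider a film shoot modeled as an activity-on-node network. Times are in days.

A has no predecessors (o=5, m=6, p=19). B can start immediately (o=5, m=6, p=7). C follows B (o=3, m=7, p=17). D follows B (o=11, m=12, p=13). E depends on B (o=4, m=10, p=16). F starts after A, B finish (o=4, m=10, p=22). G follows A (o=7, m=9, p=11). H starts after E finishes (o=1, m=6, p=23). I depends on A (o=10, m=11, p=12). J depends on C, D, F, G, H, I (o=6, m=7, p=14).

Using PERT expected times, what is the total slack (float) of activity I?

5 days

te_A = (5 + 4·6 + 19)/6 = 48/6 = 8
te_B = (5 + 4·6 + 7)/6 = 36/6 = 6
te_C = (3 + 4·7 + 17)/6 = 48/6 = 8
te_D = (11 + 4·12 + 13)/6 = 72/6 = 12
te_E = (4 + 4·10 + 16)/6 = 60/6 = 10
te_F = (4 + 4·10 + 22)/6 = 66/6 = 11
te_G = (7 + 4·9 + 11)/6 = 54/6 = 9
te_H = (1 + 4·6 + 23)/6 = 48/6 = 8
te_I = (10 + 4·11 + 12)/6 = 66/6 = 11
te_J = (6 + 4·7 + 14)/6 = 48/6 = 8

Forward pass:
ES_A = 0; EF_A = 8
ES_B = 0; EF_B = 6
ES_C = 6; EF_C = 6+8 = 14
ES_D = 6; EF_D = 6+12 = 18
ES_E = 6; EF_E = 6+10 = 16
ES_F = max(EF_A=8, EF_B=6) = 8; EF_F = 8+11 = 19
ES_G = 8; EF_G = 8+9 = 17
ES_H = 16; EF_H = 16+8 = 24
ES_I = 8; EF_I = 8+11 = 19
ES_J = max(EF_C=14, EF_D=18, EF_F=19, EF_G=17, EF_H=24, EF_I=19) = 24; EF_J = 24+8 = 32
Expected project duration μ = 32 days. Critical path: B → E → H → J.

Backward pass:
LF_J = 32; LS_J = 32−8 = 24
LF_I = LS_J = 24; LS_I = 24−11 = 13
LF_H = LS_J = 24; LS_H = 24−8 = 16
LF_G = LS_J = 24; LS_G = 24−9 = 15
LF_F = LS_J = 24; LS_F = 24−11 = 13
LF_E = LS_H = 16; LS_E = 16−10 = 6
LF_D = LS_J = 24; LS_D = 24−12 = 12
LF_C = LS_J = 24; LS_C = 24−8 = 16
LF_B = min(LS_C=16, LS_D=12, LS_E=6, LS_F=13) = 6; LS_B = 6−6 = 0
LF_A = min(LS_F=13, LS_G=15, LS_I=13) = 13; LS_A = 13−8 = 5
Slack_I = LS_I − ES_I = 13 − 8 = 5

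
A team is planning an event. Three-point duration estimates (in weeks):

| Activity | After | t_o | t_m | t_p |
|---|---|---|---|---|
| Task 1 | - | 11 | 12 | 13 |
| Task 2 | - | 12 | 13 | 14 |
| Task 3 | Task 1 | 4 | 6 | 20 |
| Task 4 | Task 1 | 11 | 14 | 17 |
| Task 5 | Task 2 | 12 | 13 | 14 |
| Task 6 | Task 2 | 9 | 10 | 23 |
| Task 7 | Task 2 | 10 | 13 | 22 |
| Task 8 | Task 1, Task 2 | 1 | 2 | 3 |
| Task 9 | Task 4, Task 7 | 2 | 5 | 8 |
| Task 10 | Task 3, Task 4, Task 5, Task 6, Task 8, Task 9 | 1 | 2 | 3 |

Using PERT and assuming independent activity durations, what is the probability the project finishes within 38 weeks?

0.960

te_Task 1 = (11 + 4·12 + 13)/6 = 72/6 = 12; σ²_Task 1 = ((13−11)/6)² = 0.111
te_Task 2 = (12 + 4·13 + 14)/6 = 78/6 = 13; σ²_Task 2 = ((14−12)/6)² = 0.111
te_Task 3 = (4 + 4·6 + 20)/6 = 48/6 = 8; σ²_Task 3 = ((20−4)/6)² = 7.111
te_Task 4 = (11 + 4·14 + 17)/6 = 84/6 = 14; σ²_Task 4 = ((17−11)/6)² = 1.000
te_Task 5 = (12 + 4·13 + 14)/6 = 78/6 = 13; σ²_Task 5 = ((14−12)/6)² = 0.111
te_Task 6 = (9 + 4·10 + 23)/6 = 72/6 = 12; σ²_Task 6 = ((23−9)/6)² = 5.444
te_Task 7 = (10 + 4·13 + 22)/6 = 84/6 = 14; σ²_Task 7 = ((22−10)/6)² = 4.000
te_Task 8 = (1 + 4·2 + 3)/6 = 12/6 = 2; σ²_Task 8 = ((3−1)/6)² = 0.111
te_Task 9 = (2 + 4·5 + 8)/6 = 30/6 = 5; σ²_Task 9 = ((8−2)/6)² = 1.000
te_Task 10 = (1 + 4·2 + 3)/6 = 12/6 = 2; σ²_Task 10 = ((3−1)/6)² = 0.111

Forward pass:
ES_Task 1 = 0; EF_Task 1 = 12
ES_Task 2 = 0; EF_Task 2 = 13
ES_Task 3 = 12; EF_Task 3 = 12+8 = 20
ES_Task 4 = 12; EF_Task 4 = 12+14 = 26
ES_Task 5 = 13; EF_Task 5 = 13+13 = 26
ES_Task 6 = 13; EF_Task 6 = 13+12 = 25
ES_Task 7 = 13; EF_Task 7 = 13+14 = 27
ES_Task 8 = max(EF_Task 1=12, EF_Task 2=13) = 13; EF_Task 8 = 13+2 = 15
ES_Task 9 = max(EF_Task 4=26, EF_Task 7=27) = 27; EF_Task 9 = 27+5 = 32
ES_Task 10 = max(EF_Task 3=20, EF_Task 4=26, EF_Task 5=26, EF_Task 6=25, EF_Task 8=15, EF_Task 9=32) = 32; EF_Task 10 = 32+2 = 34
Expected project duration μ = 34 weeks. Critical path: Task 2 → Task 7 → Task 9 → Task 10.

Variance along critical path = 0.111 + 4.000 + 1.000 + 0.111 = 5.222; σ = √5.222 = 2.285 weeks.
Z = (38 − 34) / 2.285 = 1.750
P(T ≤ 38) = Φ(1.750) ≈ 0.960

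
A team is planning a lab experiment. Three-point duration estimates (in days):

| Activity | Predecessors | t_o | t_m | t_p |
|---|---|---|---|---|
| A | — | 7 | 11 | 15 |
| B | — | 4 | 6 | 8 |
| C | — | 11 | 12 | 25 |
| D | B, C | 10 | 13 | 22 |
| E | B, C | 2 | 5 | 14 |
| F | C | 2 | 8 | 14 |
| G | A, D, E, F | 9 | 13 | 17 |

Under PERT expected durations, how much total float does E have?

8 days

te_A = (7 + 4·11 + 15)/6 = 66/6 = 11
te_B = (4 + 4·6 + 8)/6 = 36/6 = 6
te_C = (11 + 4·12 + 25)/6 = 84/6 = 14
te_D = (10 + 4·13 + 22)/6 = 84/6 = 14
te_E = (2 + 4·5 + 14)/6 = 36/6 = 6
te_F = (2 + 4·8 + 14)/6 = 48/6 = 8
te_G = (9 + 4·13 + 17)/6 = 78/6 = 13

Forward pass:
ES_A = 0; EF_A = 11
ES_B = 0; EF_B = 6
ES_C = 0; EF_C = 14
ES_D = max(EF_B=6, EF_C=14) = 14; EF_D = 14+14 = 28
ES_E = max(EF_B=6, EF_C=14) = 14; EF_E = 14+6 = 20
ES_F = 14; EF_F = 14+8 = 22
ES_G = max(EF_A=11, EF_D=28, EF_E=20, EF_F=22) = 28; EF_G = 28+13 = 41
Expected project duration μ = 41 days. Critical path: C → D → G.

Backward pass:
LF_G = 41; LS_G = 41−13 = 28
LF_F = LS_G = 28; LS_F = 28−8 = 20
LF_E = LS_G = 28; LS_E = 28−6 = 22
LF_D = LS_G = 28; LS_D = 28−14 = 14
LF_C = min(LS_D=14, LS_E=22, LS_F=20) = 14; LS_C = 14−14 = 0
LF_B = min(LS_D=14, LS_E=22) = 14; LS_B = 14−6 = 8
LF_A = LS_G = 28; LS_A = 28−11 = 17
Slack_E = LS_E − ES_E = 22 − 14 = 8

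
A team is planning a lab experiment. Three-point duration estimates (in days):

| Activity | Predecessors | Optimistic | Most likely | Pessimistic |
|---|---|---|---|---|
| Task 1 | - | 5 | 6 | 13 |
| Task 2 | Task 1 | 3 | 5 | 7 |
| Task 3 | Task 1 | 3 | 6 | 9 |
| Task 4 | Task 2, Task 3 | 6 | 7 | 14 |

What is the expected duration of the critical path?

21 days

te_Task 1 = (5 + 4·6 + 13)/6 = 42/6 = 7
te_Task 2 = (3 + 4·5 + 7)/6 = 30/6 = 5
te_Task 3 = (3 + 4·6 + 9)/6 = 36/6 = 6
te_Task 4 = (6 + 4·7 + 14)/6 = 48/6 = 8

Forward pass:
ES_Task 1 = 0; EF_Task 1 = 7
ES_Task 2 = 7; EF_Task 2 = 7+5 = 12
ES_Task 3 = 7; EF_Task 3 = 7+6 = 13
ES_Task 4 = max(EF_Task 2=12, EF_Task 3=13) = 13; EF_Task 4 = 13+8 = 21
Expected project duration μ = 21 days. Critical path: Task 1 → Task 3 → Task 4.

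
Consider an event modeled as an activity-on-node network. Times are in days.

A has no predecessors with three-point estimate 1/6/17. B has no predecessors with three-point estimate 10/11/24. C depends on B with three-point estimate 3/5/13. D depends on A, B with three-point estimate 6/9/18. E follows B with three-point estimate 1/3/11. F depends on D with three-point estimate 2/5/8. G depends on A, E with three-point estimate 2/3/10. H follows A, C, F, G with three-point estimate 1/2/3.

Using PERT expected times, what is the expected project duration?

30 days

te_A = (1 + 4·6 + 17)/6 = 42/6 = 7
te_B = (10 + 4·11 + 24)/6 = 78/6 = 13
te_C = (3 + 4·5 + 13)/6 = 36/6 = 6
te_D = (6 + 4·9 + 18)/6 = 60/6 = 10
te_E = (1 + 4·3 + 11)/6 = 24/6 = 4
te_F = (2 + 4·5 + 8)/6 = 30/6 = 5
te_G = (2 + 4·3 + 10)/6 = 24/6 = 4
te_H = (1 + 4·2 + 3)/6 = 12/6 = 2

Forward pass:
ES_A = 0; EF_A = 7
ES_B = 0; EF_B = 13
ES_C = 13; EF_C = 13+6 = 19
ES_D = max(EF_A=7, EF_B=13) = 13; EF_D = 13+10 = 23
ES_E = 13; EF_E = 13+4 = 17
ES_F = 23; EF_F = 23+5 = 28
ES_G = max(EF_A=7, EF_E=17) = 17; EF_G = 17+4 = 21
ES_H = max(EF_A=7, EF_C=19, EF_F=28, EF_G=21) = 28; EF_H = 28+2 = 30
Expected project duration μ = 30 days. Critical path: B → D → F → H.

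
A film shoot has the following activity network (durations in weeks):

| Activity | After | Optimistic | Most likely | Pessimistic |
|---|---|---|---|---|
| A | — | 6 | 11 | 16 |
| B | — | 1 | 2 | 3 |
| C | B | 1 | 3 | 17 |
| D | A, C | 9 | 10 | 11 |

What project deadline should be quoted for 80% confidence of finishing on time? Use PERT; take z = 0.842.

te_A = (6 + 4·11 + 16)/6 = 66/6 = 11; σ²_A = ((16−6)/6)² = 2.778
te_B = (1 + 4·2 + 3)/6 = 12/6 = 2; σ²_B = ((3−1)/6)² = 0.111
te_C = (1 + 4·3 + 17)/6 = 30/6 = 5; σ²_C = ((17−1)/6)² = 7.111
te_D = (9 + 4·10 + 11)/6 = 60/6 = 10; σ²_D = ((11−9)/6)² = 0.111

Forward pass:
ES_A = 0; EF_A = 11
ES_B = 0; EF_B = 2
ES_C = 2; EF_C = 2+5 = 7
ES_D = max(EF_A=11, EF_C=7) = 11; EF_D = 11+10 = 21
Expected project duration μ = 21 weeks. Critical path: A → D.

Variance along critical path = 2.778 + 0.111 = 2.889; σ = 1.700 weeks.
D = μ + z·σ = 21 + 0.842·1.700 = 22.4 weeks

22.4 weeks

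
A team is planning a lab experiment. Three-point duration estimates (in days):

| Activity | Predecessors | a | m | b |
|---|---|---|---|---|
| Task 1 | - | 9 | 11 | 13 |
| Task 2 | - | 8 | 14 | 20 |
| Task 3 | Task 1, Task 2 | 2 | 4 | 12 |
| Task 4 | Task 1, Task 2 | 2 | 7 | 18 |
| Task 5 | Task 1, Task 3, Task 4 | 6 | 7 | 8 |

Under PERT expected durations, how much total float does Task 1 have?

3 days

te_Task 1 = (9 + 4·11 + 13)/6 = 66/6 = 11
te_Task 2 = (8 + 4·14 + 20)/6 = 84/6 = 14
te_Task 3 = (2 + 4·4 + 12)/6 = 30/6 = 5
te_Task 4 = (2 + 4·7 + 18)/6 = 48/6 = 8
te_Task 5 = (6 + 4·7 + 8)/6 = 42/6 = 7

Forward pass:
ES_Task 1 = 0; EF_Task 1 = 11
ES_Task 2 = 0; EF_Task 2 = 14
ES_Task 3 = max(EF_Task 1=11, EF_Task 2=14) = 14; EF_Task 3 = 14+5 = 19
ES_Task 4 = max(EF_Task 1=11, EF_Task 2=14) = 14; EF_Task 4 = 14+8 = 22
ES_Task 5 = max(EF_Task 1=11, EF_Task 3=19, EF_Task 4=22) = 22; EF_Task 5 = 22+7 = 29
Expected project duration μ = 29 days. Critical path: Task 2 → Task 4 → Task 5.

Backward pass:
LF_Task 5 = 29; LS_Task 5 = 29−7 = 22
LF_Task 4 = LS_Task 5 = 22; LS_Task 4 = 22−8 = 14
LF_Task 3 = LS_Task 5 = 22; LS_Task 3 = 22−5 = 17
LF_Task 2 = min(LS_Task 3=17, LS_Task 4=14) = 14; LS_Task 2 = 14−14 = 0
LF_Task 1 = min(LS_Task 3=17, LS_Task 4=14, LS_Task 5=22) = 14; LS_Task 1 = 14−11 = 3
Slack_Task 1 = LS_Task 1 − ES_Task 1 = 3 − 0 = 3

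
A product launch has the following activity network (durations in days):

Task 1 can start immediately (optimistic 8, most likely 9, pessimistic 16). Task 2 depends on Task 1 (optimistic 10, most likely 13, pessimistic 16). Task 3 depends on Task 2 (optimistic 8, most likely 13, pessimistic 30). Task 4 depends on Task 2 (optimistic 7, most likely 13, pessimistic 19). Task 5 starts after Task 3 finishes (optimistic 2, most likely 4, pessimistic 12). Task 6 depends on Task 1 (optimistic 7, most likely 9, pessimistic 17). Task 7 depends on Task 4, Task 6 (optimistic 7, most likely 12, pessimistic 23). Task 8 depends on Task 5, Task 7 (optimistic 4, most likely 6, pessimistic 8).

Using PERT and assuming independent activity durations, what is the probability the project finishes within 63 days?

0.983

te_Task 1 = (8 + 4·9 + 16)/6 = 60/6 = 10; σ²_Task 1 = ((16−8)/6)² = 1.778
te_Task 2 = (10 + 4·13 + 16)/6 = 78/6 = 13; σ²_Task 2 = ((16−10)/6)² = 1.000
te_Task 3 = (8 + 4·13 + 30)/6 = 90/6 = 15; σ²_Task 3 = ((30−8)/6)² = 13.444
te_Task 4 = (7 + 4·13 + 19)/6 = 78/6 = 13; σ²_Task 4 = ((19−7)/6)² = 4.000
te_Task 5 = (2 + 4·4 + 12)/6 = 30/6 = 5; σ²_Task 5 = ((12−2)/6)² = 2.778
te_Task 6 = (7 + 4·9 + 17)/6 = 60/6 = 10; σ²_Task 6 = ((17−7)/6)² = 2.778
te_Task 7 = (7 + 4·12 + 23)/6 = 78/6 = 13; σ²_Task 7 = ((23−7)/6)² = 7.111
te_Task 8 = (4 + 4·6 + 8)/6 = 36/6 = 6; σ²_Task 8 = ((8−4)/6)² = 0.444

Forward pass:
ES_Task 1 = 0; EF_Task 1 = 10
ES_Task 2 = 10; EF_Task 2 = 10+13 = 23
ES_Task 3 = 23; EF_Task 3 = 23+15 = 38
ES_Task 4 = 23; EF_Task 4 = 23+13 = 36
ES_Task 5 = 38; EF_Task 5 = 38+5 = 43
ES_Task 6 = 10; EF_Task 6 = 10+10 = 20
ES_Task 7 = max(EF_Task 4=36, EF_Task 6=20) = 36; EF_Task 7 = 36+13 = 49
ES_Task 8 = max(EF_Task 5=43, EF_Task 7=49) = 49; EF_Task 8 = 49+6 = 55
Expected project duration μ = 55 days. Critical path: Task 1 → Task 2 → Task 4 → Task 7 → Task 8.

Variance along critical path = 1.778 + 1.000 + 4.000 + 7.111 + 0.444 = 14.333; σ = √14.333 = 3.786 days.
Z = (63 − 55) / 3.786 = 2.113
P(T ≤ 63) = Φ(2.113) ≈ 0.983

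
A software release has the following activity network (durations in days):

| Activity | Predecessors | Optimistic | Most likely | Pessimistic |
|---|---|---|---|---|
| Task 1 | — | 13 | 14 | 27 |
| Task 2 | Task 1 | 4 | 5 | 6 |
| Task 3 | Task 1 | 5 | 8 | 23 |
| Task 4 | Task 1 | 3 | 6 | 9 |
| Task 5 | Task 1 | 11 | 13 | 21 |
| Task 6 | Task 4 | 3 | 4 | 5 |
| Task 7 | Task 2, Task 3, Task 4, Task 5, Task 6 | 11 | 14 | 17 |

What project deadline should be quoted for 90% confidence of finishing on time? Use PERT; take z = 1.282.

47.9 days

te_Task 1 = (13 + 4·14 + 27)/6 = 96/6 = 16; σ²_Task 1 = ((27−13)/6)² = 5.444
te_Task 2 = (4 + 4·5 + 6)/6 = 30/6 = 5; σ²_Task 2 = ((6−4)/6)² = 0.111
te_Task 3 = (5 + 4·8 + 23)/6 = 60/6 = 10; σ²_Task 3 = ((23−5)/6)² = 9.000
te_Task 4 = (3 + 4·6 + 9)/6 = 36/6 = 6; σ²_Task 4 = ((9−3)/6)² = 1.000
te_Task 5 = (11 + 4·13 + 21)/6 = 84/6 = 14; σ²_Task 5 = ((21−11)/6)² = 2.778
te_Task 6 = (3 + 4·4 + 5)/6 = 24/6 = 4; σ²_Task 6 = ((5−3)/6)² = 0.111
te_Task 7 = (11 + 4·14 + 17)/6 = 84/6 = 14; σ²_Task 7 = ((17−11)/6)² = 1.000

Forward pass:
ES_Task 1 = 0; EF_Task 1 = 16
ES_Task 2 = 16; EF_Task 2 = 16+5 = 21
ES_Task 3 = 16; EF_Task 3 = 16+10 = 26
ES_Task 4 = 16; EF_Task 4 = 16+6 = 22
ES_Task 5 = 16; EF_Task 5 = 16+14 = 30
ES_Task 6 = 22; EF_Task 6 = 22+4 = 26
ES_Task 7 = max(EF_Task 2=21, EF_Task 3=26, EF_Task 4=22, EF_Task 5=30, EF_Task 6=26) = 30; EF_Task 7 = 30+14 = 44
Expected project duration μ = 44 days. Critical path: Task 1 → Task 5 → Task 7.

Variance along critical path = 5.444 + 2.778 + 1.000 = 9.222; σ = 3.037 days.
D = μ + z·σ = 44 + 1.282·3.037 = 47.9 days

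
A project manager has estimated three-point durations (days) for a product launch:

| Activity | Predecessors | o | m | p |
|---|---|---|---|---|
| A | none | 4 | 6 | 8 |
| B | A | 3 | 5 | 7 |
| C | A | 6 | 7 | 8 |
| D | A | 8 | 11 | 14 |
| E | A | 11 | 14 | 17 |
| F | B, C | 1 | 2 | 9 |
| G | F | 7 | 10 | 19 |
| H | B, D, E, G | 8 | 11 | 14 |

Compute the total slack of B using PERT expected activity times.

2 days

te_A = (4 + 4·6 + 8)/6 = 36/6 = 6
te_B = (3 + 4·5 + 7)/6 = 30/6 = 5
te_C = (6 + 4·7 + 8)/6 = 42/6 = 7
te_D = (8 + 4·11 + 14)/6 = 66/6 = 11
te_E = (11 + 4·14 + 17)/6 = 84/6 = 14
te_F = (1 + 4·2 + 9)/6 = 18/6 = 3
te_G = (7 + 4·10 + 19)/6 = 66/6 = 11
te_H = (8 + 4·11 + 14)/6 = 66/6 = 11

Forward pass:
ES_A = 0; EF_A = 6
ES_B = 6; EF_B = 6+5 = 11
ES_C = 6; EF_C = 6+7 = 13
ES_D = 6; EF_D = 6+11 = 17
ES_E = 6; EF_E = 6+14 = 20
ES_F = max(EF_B=11, EF_C=13) = 13; EF_F = 13+3 = 16
ES_G = 16; EF_G = 16+11 = 27
ES_H = max(EF_B=11, EF_D=17, EF_E=20, EF_G=27) = 27; EF_H = 27+11 = 38
Expected project duration μ = 38 days. Critical path: A → C → F → G → H.

Backward pass:
LF_H = 38; LS_H = 38−11 = 27
LF_G = LS_H = 27; LS_G = 27−11 = 16
LF_F = LS_G = 16; LS_F = 16−3 = 13
LF_E = LS_H = 27; LS_E = 27−14 = 13
LF_D = LS_H = 27; LS_D = 27−11 = 16
LF_C = LS_F = 13; LS_C = 13−7 = 6
LF_B = min(LS_F=13, LS_H=27) = 13; LS_B = 13−5 = 8
LF_A = min(LS_B=8, LS_C=6, LS_D=16, LS_E=13) = 6; LS_A = 6−6 = 0
Slack_B = LS_B − ES_B = 8 − 6 = 2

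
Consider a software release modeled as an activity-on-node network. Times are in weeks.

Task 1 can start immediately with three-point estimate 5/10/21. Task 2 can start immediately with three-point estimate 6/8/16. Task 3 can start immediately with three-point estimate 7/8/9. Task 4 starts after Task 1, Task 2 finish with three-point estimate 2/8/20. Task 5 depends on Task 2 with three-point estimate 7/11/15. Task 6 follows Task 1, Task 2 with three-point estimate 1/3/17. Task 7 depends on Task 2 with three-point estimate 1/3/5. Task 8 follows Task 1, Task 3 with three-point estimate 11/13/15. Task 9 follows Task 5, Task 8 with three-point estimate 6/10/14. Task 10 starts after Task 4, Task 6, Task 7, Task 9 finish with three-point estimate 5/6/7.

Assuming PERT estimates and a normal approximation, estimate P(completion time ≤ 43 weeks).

te_Task 1 = (5 + 4·10 + 21)/6 = 66/6 = 11; σ²_Task 1 = ((21−5)/6)² = 7.111
te_Task 2 = (6 + 4·8 + 16)/6 = 54/6 = 9; σ²_Task 2 = ((16−6)/6)² = 2.778
te_Task 3 = (7 + 4·8 + 9)/6 = 48/6 = 8; σ²_Task 3 = ((9−7)/6)² = 0.111
te_Task 4 = (2 + 4·8 + 20)/6 = 54/6 = 9; σ²_Task 4 = ((20−2)/6)² = 9.000
te_Task 5 = (7 + 4·11 + 15)/6 = 66/6 = 11; σ²_Task 5 = ((15−7)/6)² = 1.778
te_Task 6 = (1 + 4·3 + 17)/6 = 30/6 = 5; σ²_Task 6 = ((17−1)/6)² = 7.111
te_Task 7 = (1 + 4·3 + 5)/6 = 18/6 = 3; σ²_Task 7 = ((5−1)/6)² = 0.444
te_Task 8 = (11 + 4·13 + 15)/6 = 78/6 = 13; σ²_Task 8 = ((15−11)/6)² = 0.444
te_Task 9 = (6 + 4·10 + 14)/6 = 60/6 = 10; σ²_Task 9 = ((14−6)/6)² = 1.778
te_Task 10 = (5 + 4·6 + 7)/6 = 36/6 = 6; σ²_Task 10 = ((7−5)/6)² = 0.111

Forward pass:
ES_Task 1 = 0; EF_Task 1 = 11
ES_Task 2 = 0; EF_Task 2 = 9
ES_Task 3 = 0; EF_Task 3 = 8
ES_Task 4 = max(EF_Task 1=11, EF_Task 2=9) = 11; EF_Task 4 = 11+9 = 20
ES_Task 5 = 9; EF_Task 5 = 9+11 = 20
ES_Task 6 = max(EF_Task 1=11, EF_Task 2=9) = 11; EF_Task 6 = 11+5 = 16
ES_Task 7 = 9; EF_Task 7 = 9+3 = 12
ES_Task 8 = max(EF_Task 1=11, EF_Task 3=8) = 11; EF_Task 8 = 11+13 = 24
ES_Task 9 = max(EF_Task 5=20, EF_Task 8=24) = 24; EF_Task 9 = 24+10 = 34
ES_Task 10 = max(EF_Task 4=20, EF_Task 6=16, EF_Task 7=12, EF_Task 9=34) = 34; EF_Task 10 = 34+6 = 40
Expected project duration μ = 40 weeks. Critical path: Task 1 → Task 8 → Task 9 → Task 10.

Variance along critical path = 7.111 + 0.444 + 1.778 + 0.111 = 9.444; σ = √9.444 = 3.073 weeks.
Z = (43 − 40) / 3.073 = 0.976
P(T ≤ 43) = Φ(0.976) ≈ 0.836

0.836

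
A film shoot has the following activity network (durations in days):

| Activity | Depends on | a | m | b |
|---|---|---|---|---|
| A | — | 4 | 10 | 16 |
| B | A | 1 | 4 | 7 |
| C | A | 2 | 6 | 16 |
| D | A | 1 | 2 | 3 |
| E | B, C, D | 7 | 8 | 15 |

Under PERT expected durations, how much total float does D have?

te_A = (4 + 4·10 + 16)/6 = 60/6 = 10
te_B = (1 + 4·4 + 7)/6 = 24/6 = 4
te_C = (2 + 4·6 + 16)/6 = 42/6 = 7
te_D = (1 + 4·2 + 3)/6 = 12/6 = 2
te_E = (7 + 4·8 + 15)/6 = 54/6 = 9

Forward pass:
ES_A = 0; EF_A = 10
ES_B = 10; EF_B = 10+4 = 14
ES_C = 10; EF_C = 10+7 = 17
ES_D = 10; EF_D = 10+2 = 12
ES_E = max(EF_B=14, EF_C=17, EF_D=12) = 17; EF_E = 17+9 = 26
Expected project duration μ = 26 days. Critical path: A → C → E.

Backward pass:
LF_E = 26; LS_E = 26−9 = 17
LF_D = LS_E = 17; LS_D = 17−2 = 15
LF_C = LS_E = 17; LS_C = 17−7 = 10
LF_B = LS_E = 17; LS_B = 17−4 = 13
LF_A = min(LS_B=13, LS_C=10, LS_D=15) = 10; LS_A = 10−10 = 0
Slack_D = LS_D − ES_D = 15 − 10 = 5

5 days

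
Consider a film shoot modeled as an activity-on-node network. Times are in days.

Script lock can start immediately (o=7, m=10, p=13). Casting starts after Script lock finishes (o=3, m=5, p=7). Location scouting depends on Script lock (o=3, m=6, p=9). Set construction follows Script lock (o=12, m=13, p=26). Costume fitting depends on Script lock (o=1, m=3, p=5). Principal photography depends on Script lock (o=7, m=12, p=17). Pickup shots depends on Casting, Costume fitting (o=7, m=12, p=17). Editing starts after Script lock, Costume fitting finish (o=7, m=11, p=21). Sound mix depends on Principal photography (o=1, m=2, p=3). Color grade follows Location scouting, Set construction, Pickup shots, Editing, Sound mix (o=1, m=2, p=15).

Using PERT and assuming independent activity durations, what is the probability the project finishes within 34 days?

0.833

te_Script lock = (7 + 4·10 + 13)/6 = 60/6 = 10; σ²_Script lock = ((13−7)/6)² = 1.000
te_Casting = (3 + 4·5 + 7)/6 = 30/6 = 5; σ²_Casting = ((7−3)/6)² = 0.444
te_Location scouting = (3 + 4·6 + 9)/6 = 36/6 = 6; σ²_Location scouting = ((9−3)/6)² = 1.000
te_Set construction = (12 + 4·13 + 26)/6 = 90/6 = 15; σ²_Set construction = ((26−12)/6)² = 5.444
te_Costume fitting = (1 + 4·3 + 5)/6 = 18/6 = 3; σ²_Costume fitting = ((5−1)/6)² = 0.444
te_Principal photography = (7 + 4·12 + 17)/6 = 72/6 = 12; σ²_Principal photography = ((17−7)/6)² = 2.778
te_Pickup shots = (7 + 4·12 + 17)/6 = 72/6 = 12; σ²_Pickup shots = ((17−7)/6)² = 2.778
te_Editing = (7 + 4·11 + 21)/6 = 72/6 = 12; σ²_Editing = ((21−7)/6)² = 5.444
te_Sound mix = (1 + 4·2 + 3)/6 = 12/6 = 2; σ²_Sound mix = ((3−1)/6)² = 0.111
te_Color grade = (1 + 4·2 + 15)/6 = 24/6 = 4; σ²_Color grade = ((15−1)/6)² = 5.444

Forward pass:
ES_Script lock = 0; EF_Script lock = 10
ES_Casting = 10; EF_Casting = 10+5 = 15
ES_Location scouting = 10; EF_Location scouting = 10+6 = 16
ES_Set construction = 10; EF_Set construction = 10+15 = 25
ES_Costume fitting = 10; EF_Costume fitting = 10+3 = 13
ES_Principal photography = 10; EF_Principal photography = 10+12 = 22
ES_Pickup shots = max(EF_Casting=15, EF_Costume fitting=13) = 15; EF_Pickup shots = 15+12 = 27
ES_Editing = max(EF_Script lock=10, EF_Costume fitting=13) = 13; EF_Editing = 13+12 = 25
ES_Sound mix = 22; EF_Sound mix = 22+2 = 24
ES_Color grade = max(EF_Location scouting=16, EF_Set construction=25, EF_Pickup shots=27, EF_Editing=25, EF_Sound mix=24) = 27; EF_Color grade = 27+4 = 31
Expected project duration μ = 31 days. Critical path: Script lock → Casting → Pickup shots → Color grade.

Variance along critical path = 1.000 + 0.444 + 2.778 + 5.444 = 9.667; σ = √9.667 = 3.109 days.
Z = (34 − 31) / 3.109 = 0.965
P(T ≤ 34) = Φ(0.965) ≈ 0.833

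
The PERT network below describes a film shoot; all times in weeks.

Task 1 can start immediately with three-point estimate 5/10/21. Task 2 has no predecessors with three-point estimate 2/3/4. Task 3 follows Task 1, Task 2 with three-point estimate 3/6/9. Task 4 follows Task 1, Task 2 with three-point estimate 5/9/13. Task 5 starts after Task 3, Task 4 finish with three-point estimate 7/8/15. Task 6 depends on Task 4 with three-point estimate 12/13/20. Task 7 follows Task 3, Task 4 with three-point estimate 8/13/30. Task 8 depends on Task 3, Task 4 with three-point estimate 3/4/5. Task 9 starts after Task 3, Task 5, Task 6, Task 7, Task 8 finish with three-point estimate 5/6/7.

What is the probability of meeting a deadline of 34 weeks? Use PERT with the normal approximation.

0.070

te_Task 1 = (5 + 4·10 + 21)/6 = 66/6 = 11; σ²_Task 1 = ((21−5)/6)² = 7.111
te_Task 2 = (2 + 4·3 + 4)/6 = 18/6 = 3; σ²_Task 2 = ((4−2)/6)² = 0.111
te_Task 3 = (3 + 4·6 + 9)/6 = 36/6 = 6; σ²_Task 3 = ((9−3)/6)² = 1.000
te_Task 4 = (5 + 4·9 + 13)/6 = 54/6 = 9; σ²_Task 4 = ((13−5)/6)² = 1.778
te_Task 5 = (7 + 4·8 + 15)/6 = 54/6 = 9; σ²_Task 5 = ((15−7)/6)² = 1.778
te_Task 6 = (12 + 4·13 + 20)/6 = 84/6 = 14; σ²_Task 6 = ((20−12)/6)² = 1.778
te_Task 7 = (8 + 4·13 + 30)/6 = 90/6 = 15; σ²_Task 7 = ((30−8)/6)² = 13.444
te_Task 8 = (3 + 4·4 + 5)/6 = 24/6 = 4; σ²_Task 8 = ((5−3)/6)² = 0.111
te_Task 9 = (5 + 4·6 + 7)/6 = 36/6 = 6; σ²_Task 9 = ((7−5)/6)² = 0.111

Forward pass:
ES_Task 1 = 0; EF_Task 1 = 11
ES_Task 2 = 0; EF_Task 2 = 3
ES_Task 3 = max(EF_Task 1=11, EF_Task 2=3) = 11; EF_Task 3 = 11+6 = 17
ES_Task 4 = max(EF_Task 1=11, EF_Task 2=3) = 11; EF_Task 4 = 11+9 = 20
ES_Task 5 = max(EF_Task 3=17, EF_Task 4=20) = 20; EF_Task 5 = 20+9 = 29
ES_Task 6 = 20; EF_Task 6 = 20+14 = 34
ES_Task 7 = max(EF_Task 3=17, EF_Task 4=20) = 20; EF_Task 7 = 20+15 = 35
ES_Task 8 = max(EF_Task 3=17, EF_Task 4=20) = 20; EF_Task 8 = 20+4 = 24
ES_Task 9 = max(EF_Task 3=17, EF_Task 5=29, EF_Task 6=34, EF_Task 7=35, EF_Task 8=24) = 35; EF_Task 9 = 35+6 = 41
Expected project duration μ = 41 weeks. Critical path: Task 1 → Task 4 → Task 7 → Task 9.

Variance along critical path = 7.111 + 1.778 + 13.444 + 0.111 = 22.444; σ = √22.444 = 4.738 weeks.
Z = (34 − 41) / 4.738 = -1.478
P(T ≤ 34) = Φ(-1.478) ≈ 0.070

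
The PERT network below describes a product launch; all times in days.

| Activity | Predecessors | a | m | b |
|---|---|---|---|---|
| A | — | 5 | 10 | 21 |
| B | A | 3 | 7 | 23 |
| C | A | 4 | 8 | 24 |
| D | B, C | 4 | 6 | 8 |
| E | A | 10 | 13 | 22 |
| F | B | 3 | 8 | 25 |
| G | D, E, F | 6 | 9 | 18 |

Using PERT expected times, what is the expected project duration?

te_A = (5 + 4·10 + 21)/6 = 66/6 = 11
te_B = (3 + 4·7 + 23)/6 = 54/6 = 9
te_C = (4 + 4·8 + 24)/6 = 60/6 = 10
te_D = (4 + 4·6 + 8)/6 = 36/6 = 6
te_E = (10 + 4·13 + 22)/6 = 84/6 = 14
te_F = (3 + 4·8 + 25)/6 = 60/6 = 10
te_G = (6 + 4·9 + 18)/6 = 60/6 = 10

Forward pass:
ES_A = 0; EF_A = 11
ES_B = 11; EF_B = 11+9 = 20
ES_C = 11; EF_C = 11+10 = 21
ES_D = max(EF_B=20, EF_C=21) = 21; EF_D = 21+6 = 27
ES_E = 11; EF_E = 11+14 = 25
ES_F = 20; EF_F = 20+10 = 30
ES_G = max(EF_D=27, EF_E=25, EF_F=30) = 30; EF_G = 30+10 = 40
Expected project duration μ = 40 days. Critical path: A → B → F → G.

40 days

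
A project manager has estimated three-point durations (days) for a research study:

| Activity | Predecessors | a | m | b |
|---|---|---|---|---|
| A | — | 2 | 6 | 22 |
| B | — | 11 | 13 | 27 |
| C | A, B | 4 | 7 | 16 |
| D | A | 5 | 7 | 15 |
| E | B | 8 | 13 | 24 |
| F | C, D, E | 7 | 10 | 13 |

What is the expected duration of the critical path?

39 days

te_A = (2 + 4·6 + 22)/6 = 48/6 = 8
te_B = (11 + 4·13 + 27)/6 = 90/6 = 15
te_C = (4 + 4·7 + 16)/6 = 48/6 = 8
te_D = (5 + 4·7 + 15)/6 = 48/6 = 8
te_E = (8 + 4·13 + 24)/6 = 84/6 = 14
te_F = (7 + 4·10 + 13)/6 = 60/6 = 10

Forward pass:
ES_A = 0; EF_A = 8
ES_B = 0; EF_B = 15
ES_C = max(EF_A=8, EF_B=15) = 15; EF_C = 15+8 = 23
ES_D = 8; EF_D = 8+8 = 16
ES_E = 15; EF_E = 15+14 = 29
ES_F = max(EF_C=23, EF_D=16, EF_E=29) = 29; EF_F = 29+10 = 39
Expected project duration μ = 39 days. Critical path: B → E → F.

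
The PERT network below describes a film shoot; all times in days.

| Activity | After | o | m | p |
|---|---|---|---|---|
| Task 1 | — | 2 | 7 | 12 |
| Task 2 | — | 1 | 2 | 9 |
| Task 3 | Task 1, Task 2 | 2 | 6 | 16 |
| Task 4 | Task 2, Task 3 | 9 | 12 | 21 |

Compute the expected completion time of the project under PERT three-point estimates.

te_Task 1 = (2 + 4·7 + 12)/6 = 42/6 = 7
te_Task 2 = (1 + 4·2 + 9)/6 = 18/6 = 3
te_Task 3 = (2 + 4·6 + 16)/6 = 42/6 = 7
te_Task 4 = (9 + 4·12 + 21)/6 = 78/6 = 13

Forward pass:
ES_Task 1 = 0; EF_Task 1 = 7
ES_Task 2 = 0; EF_Task 2 = 3
ES_Task 3 = max(EF_Task 1=7, EF_Task 2=3) = 7; EF_Task 3 = 7+7 = 14
ES_Task 4 = max(EF_Task 2=3, EF_Task 3=14) = 14; EF_Task 4 = 14+13 = 27
Expected project duration μ = 27 days. Critical path: Task 1 → Task 3 → Task 4.

27 days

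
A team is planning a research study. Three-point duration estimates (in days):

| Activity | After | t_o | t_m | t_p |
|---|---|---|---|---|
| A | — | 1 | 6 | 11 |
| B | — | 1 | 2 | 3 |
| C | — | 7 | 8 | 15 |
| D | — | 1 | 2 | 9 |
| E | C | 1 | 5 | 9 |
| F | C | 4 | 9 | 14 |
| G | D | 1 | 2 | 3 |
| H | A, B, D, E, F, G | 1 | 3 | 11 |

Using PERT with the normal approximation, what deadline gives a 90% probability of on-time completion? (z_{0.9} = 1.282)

te_A = (1 + 4·6 + 11)/6 = 36/6 = 6; σ²_A = ((11−1)/6)² = 2.778
te_B = (1 + 4·2 + 3)/6 = 12/6 = 2; σ²_B = ((3−1)/6)² = 0.111
te_C = (7 + 4·8 + 15)/6 = 54/6 = 9; σ²_C = ((15−7)/6)² = 1.778
te_D = (1 + 4·2 + 9)/6 = 18/6 = 3; σ²_D = ((9−1)/6)² = 1.778
te_E = (1 + 4·5 + 9)/6 = 30/6 = 5; σ²_E = ((9−1)/6)² = 1.778
te_F = (4 + 4·9 + 14)/6 = 54/6 = 9; σ²_F = ((14−4)/6)² = 2.778
te_G = (1 + 4·2 + 3)/6 = 12/6 = 2; σ²_G = ((3−1)/6)² = 0.111
te_H = (1 + 4·3 + 11)/6 = 24/6 = 4; σ²_H = ((11−1)/6)² = 2.778

Forward pass:
ES_A = 0; EF_A = 6
ES_B = 0; EF_B = 2
ES_C = 0; EF_C = 9
ES_D = 0; EF_D = 3
ES_E = 9; EF_E = 9+5 = 14
ES_F = 9; EF_F = 9+9 = 18
ES_G = 3; EF_G = 3+2 = 5
ES_H = max(EF_A=6, EF_B=2, EF_D=3, EF_E=14, EF_F=18, EF_G=5) = 18; EF_H = 18+4 = 22
Expected project duration μ = 22 days. Critical path: C → F → H.

Variance along critical path = 1.778 + 2.778 + 2.778 = 7.333; σ = 2.708 days.
D = μ + z·σ = 22 + 1.282·2.708 = 25.5 days

25.5 days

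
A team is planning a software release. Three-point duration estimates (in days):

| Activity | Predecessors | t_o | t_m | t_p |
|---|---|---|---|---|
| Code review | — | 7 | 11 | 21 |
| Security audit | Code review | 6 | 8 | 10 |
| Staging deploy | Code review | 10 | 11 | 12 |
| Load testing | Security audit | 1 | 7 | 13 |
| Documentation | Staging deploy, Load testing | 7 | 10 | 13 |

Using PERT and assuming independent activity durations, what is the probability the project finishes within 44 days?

0.983

te_Code review = (7 + 4·11 + 21)/6 = 72/6 = 12; σ²_Code review = ((21−7)/6)² = 5.444
te_Security audit = (6 + 4·8 + 10)/6 = 48/6 = 8; σ²_Security audit = ((10−6)/6)² = 0.444
te_Staging deploy = (10 + 4·11 + 12)/6 = 66/6 = 11; σ²_Staging deploy = ((12−10)/6)² = 0.111
te_Load testing = (1 + 4·7 + 13)/6 = 42/6 = 7; σ²_Load testing = ((13−1)/6)² = 4.000
te_Documentation = (7 + 4·10 + 13)/6 = 60/6 = 10; σ²_Documentation = ((13−7)/6)² = 1.000

Forward pass:
ES_Code review = 0; EF_Code review = 12
ES_Security audit = 12; EF_Security audit = 12+8 = 20
ES_Staging deploy = 12; EF_Staging deploy = 12+11 = 23
ES_Load testing = 20; EF_Load testing = 20+7 = 27
ES_Documentation = max(EF_Staging deploy=23, EF_Load testing=27) = 27; EF_Documentation = 27+10 = 37
Expected project duration μ = 37 days. Critical path: Code review → Security audit → Load testing → Documentation.

Variance along critical path = 5.444 + 0.444 + 4.000 + 1.000 = 10.889; σ = √10.889 = 3.300 days.
Z = (44 − 37) / 3.300 = 2.121
P(T ≤ 44) = Φ(2.121) ≈ 0.983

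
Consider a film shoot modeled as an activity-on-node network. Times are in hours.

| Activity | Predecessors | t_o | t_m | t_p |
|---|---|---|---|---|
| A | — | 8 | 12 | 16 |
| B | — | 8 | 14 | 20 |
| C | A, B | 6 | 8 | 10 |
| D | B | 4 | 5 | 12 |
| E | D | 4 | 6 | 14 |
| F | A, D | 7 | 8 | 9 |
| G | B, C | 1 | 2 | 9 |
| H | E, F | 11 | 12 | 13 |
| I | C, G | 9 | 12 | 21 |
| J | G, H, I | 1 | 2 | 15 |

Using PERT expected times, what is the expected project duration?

44 hours

te_A = (8 + 4·12 + 16)/6 = 72/6 = 12
te_B = (8 + 4·14 + 20)/6 = 84/6 = 14
te_C = (6 + 4·8 + 10)/6 = 48/6 = 8
te_D = (4 + 4·5 + 12)/6 = 36/6 = 6
te_E = (4 + 4·6 + 14)/6 = 42/6 = 7
te_F = (7 + 4·8 + 9)/6 = 48/6 = 8
te_G = (1 + 4·2 + 9)/6 = 18/6 = 3
te_H = (11 + 4·12 + 13)/6 = 72/6 = 12
te_I = (9 + 4·12 + 21)/6 = 78/6 = 13
te_J = (1 + 4·2 + 15)/6 = 24/6 = 4

Forward pass:
ES_A = 0; EF_A = 12
ES_B = 0; EF_B = 14
ES_C = max(EF_A=12, EF_B=14) = 14; EF_C = 14+8 = 22
ES_D = 14; EF_D = 14+6 = 20
ES_E = 20; EF_E = 20+7 = 27
ES_F = max(EF_A=12, EF_D=20) = 20; EF_F = 20+8 = 28
ES_G = max(EF_B=14, EF_C=22) = 22; EF_G = 22+3 = 25
ES_H = max(EF_E=27, EF_F=28) = 28; EF_H = 28+12 = 40
ES_I = max(EF_C=22, EF_G=25) = 25; EF_I = 25+13 = 38
ES_J = max(EF_G=25, EF_H=40, EF_I=38) = 40; EF_J = 40+4 = 44
Expected project duration μ = 44 hours. Critical path: B → D → F → H → J.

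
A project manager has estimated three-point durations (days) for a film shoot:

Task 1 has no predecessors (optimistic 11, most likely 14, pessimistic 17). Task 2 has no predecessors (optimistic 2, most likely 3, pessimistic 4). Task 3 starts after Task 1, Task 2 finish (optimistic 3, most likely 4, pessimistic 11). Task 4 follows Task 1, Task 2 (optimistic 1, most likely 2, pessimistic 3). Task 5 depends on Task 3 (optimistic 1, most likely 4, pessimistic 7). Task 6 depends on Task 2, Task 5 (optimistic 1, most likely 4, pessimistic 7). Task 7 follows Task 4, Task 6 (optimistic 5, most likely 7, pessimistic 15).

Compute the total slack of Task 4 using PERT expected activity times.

te_Task 1 = (11 + 4·14 + 17)/6 = 84/6 = 14
te_Task 2 = (2 + 4·3 + 4)/6 = 18/6 = 3
te_Task 3 = (3 + 4·4 + 11)/6 = 30/6 = 5
te_Task 4 = (1 + 4·2 + 3)/6 = 12/6 = 2
te_Task 5 = (1 + 4·4 + 7)/6 = 24/6 = 4
te_Task 6 = (1 + 4·4 + 7)/6 = 24/6 = 4
te_Task 7 = (5 + 4·7 + 15)/6 = 48/6 = 8

Forward pass:
ES_Task 1 = 0; EF_Task 1 = 14
ES_Task 2 = 0; EF_Task 2 = 3
ES_Task 3 = max(EF_Task 1=14, EF_Task 2=3) = 14; EF_Task 3 = 14+5 = 19
ES_Task 4 = max(EF_Task 1=14, EF_Task 2=3) = 14; EF_Task 4 = 14+2 = 16
ES_Task 5 = 19; EF_Task 5 = 19+4 = 23
ES_Task 6 = max(EF_Task 2=3, EF_Task 5=23) = 23; EF_Task 6 = 23+4 = 27
ES_Task 7 = max(EF_Task 4=16, EF_Task 6=27) = 27; EF_Task 7 = 27+8 = 35
Expected project duration μ = 35 days. Critical path: Task 1 → Task 3 → Task 5 → Task 6 → Task 7.

Backward pass:
LF_Task 7 = 35; LS_Task 7 = 35−8 = 27
LF_Task 6 = LS_Task 7 = 27; LS_Task 6 = 27−4 = 23
LF_Task 5 = LS_Task 6 = 23; LS_Task 5 = 23−4 = 19
LF_Task 4 = LS_Task 7 = 27; LS_Task 4 = 27−2 = 25
LF_Task 3 = LS_Task 5 = 19; LS_Task 3 = 19−5 = 14
LF_Task 2 = min(LS_Task 3=14, LS_Task 4=25, LS_Task 6=23) = 14; LS_Task 2 = 14−3 = 11
LF_Task 1 = min(LS_Task 3=14, LS_Task 4=25) = 14; LS_Task 1 = 14−14 = 0
Slack_Task 4 = LS_Task 4 − ES_Task 4 = 25 − 14 = 11

11 days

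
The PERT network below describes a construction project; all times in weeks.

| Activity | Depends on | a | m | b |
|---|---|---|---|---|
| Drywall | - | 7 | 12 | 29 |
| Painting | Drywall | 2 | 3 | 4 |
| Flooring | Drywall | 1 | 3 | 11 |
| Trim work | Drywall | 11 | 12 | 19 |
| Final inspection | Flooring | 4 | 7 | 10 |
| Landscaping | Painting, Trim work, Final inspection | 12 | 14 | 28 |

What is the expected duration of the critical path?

43 weeks

te_Drywall = (7 + 4·12 + 29)/6 = 84/6 = 14
te_Painting = (2 + 4·3 + 4)/6 = 18/6 = 3
te_Flooring = (1 + 4·3 + 11)/6 = 24/6 = 4
te_Trim work = (11 + 4·12 + 19)/6 = 78/6 = 13
te_Final inspection = (4 + 4·7 + 10)/6 = 42/6 = 7
te_Landscaping = (12 + 4·14 + 28)/6 = 96/6 = 16

Forward pass:
ES_Drywall = 0; EF_Drywall = 14
ES_Painting = 14; EF_Painting = 14+3 = 17
ES_Flooring = 14; EF_Flooring = 14+4 = 18
ES_Trim work = 14; EF_Trim work = 14+13 = 27
ES_Final inspection = 18; EF_Final inspection = 18+7 = 25
ES_Landscaping = max(EF_Painting=17, EF_Trim work=27, EF_Final inspection=25) = 27; EF_Landscaping = 27+16 = 43
Expected project duration μ = 43 weeks. Critical path: Drywall → Trim work → Landscaping.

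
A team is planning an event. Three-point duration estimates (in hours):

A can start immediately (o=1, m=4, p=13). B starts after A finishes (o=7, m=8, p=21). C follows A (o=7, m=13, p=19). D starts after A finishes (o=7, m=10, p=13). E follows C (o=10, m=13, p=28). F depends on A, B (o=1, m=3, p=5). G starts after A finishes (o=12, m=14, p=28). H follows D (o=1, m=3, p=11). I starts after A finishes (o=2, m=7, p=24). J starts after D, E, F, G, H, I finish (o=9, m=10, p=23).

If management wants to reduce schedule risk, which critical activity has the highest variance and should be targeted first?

E

te_A = (1 + 4·4 + 13)/6 = 30/6 = 5; σ²_A = ((13−1)/6)² = 4.000
te_B = (7 + 4·8 + 21)/6 = 60/6 = 10; σ²_B = ((21−7)/6)² = 5.444
te_C = (7 + 4·13 + 19)/6 = 78/6 = 13; σ²_C = ((19−7)/6)² = 4.000
te_D = (7 + 4·10 + 13)/6 = 60/6 = 10; σ²_D = ((13−7)/6)² = 1.000
te_E = (10 + 4·13 + 28)/6 = 90/6 = 15; σ²_E = ((28−10)/6)² = 9.000
te_F = (1 + 4·3 + 5)/6 = 18/6 = 3; σ²_F = ((5−1)/6)² = 0.444
te_G = (12 + 4·14 + 28)/6 = 96/6 = 16; σ²_G = ((28−12)/6)² = 7.111
te_H = (1 + 4·3 + 11)/6 = 24/6 = 4; σ²_H = ((11−1)/6)² = 2.778
te_I = (2 + 4·7 + 24)/6 = 54/6 = 9; σ²_I = ((24−2)/6)² = 13.444
te_J = (9 + 4·10 + 23)/6 = 72/6 = 12; σ²_J = ((23−9)/6)² = 5.444

Forward pass:
ES_A = 0; EF_A = 5
ES_B = 5; EF_B = 5+10 = 15
ES_C = 5; EF_C = 5+13 = 18
ES_D = 5; EF_D = 5+10 = 15
ES_E = 18; EF_E = 18+15 = 33
ES_F = max(EF_A=5, EF_B=15) = 15; EF_F = 15+3 = 18
ES_G = 5; EF_G = 5+16 = 21
ES_H = 15; EF_H = 15+4 = 19
ES_I = 5; EF_I = 5+9 = 14
ES_J = max(EF_D=15, EF_E=33, EF_F=18, EF_G=21, EF_H=19, EF_I=14) = 33; EF_J = 33+12 = 45
Expected project duration μ = 45 hours. Critical path: A → C → E → J.

Variances on critical path: σ²_A=4.000, σ²_C=4.000, σ²_E=9.000, σ²_J=5.444.
Largest is σ²_E = 9.000.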